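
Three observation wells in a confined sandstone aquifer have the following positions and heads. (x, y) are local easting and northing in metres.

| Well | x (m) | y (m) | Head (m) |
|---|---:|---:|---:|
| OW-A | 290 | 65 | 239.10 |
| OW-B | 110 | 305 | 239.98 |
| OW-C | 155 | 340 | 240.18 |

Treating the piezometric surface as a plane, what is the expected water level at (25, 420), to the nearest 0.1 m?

240.4 m

Differences from OW-A: to OW-B (Δx, Δy, Δh) = (-180, 240, +0.88); to OW-C = (-135, 275, +1.08).
Solve a·Δx + b·Δy = Δh: det = (-180)·275 − (-135)·240 = -17100.
∂h/∂x = [(+0.88)·275 − (+1.08)·240] / -17100 = +0.001006
∂h/∂y = [(-180)·(+1.08) − (-135)·(+0.88)] / -17100 = +0.004421
h(25, 420) = 239.10 + (+0.001006)·(-265) + (+0.004421)·(355) = 239.10 -0.267 +1.569 = 240.403 m.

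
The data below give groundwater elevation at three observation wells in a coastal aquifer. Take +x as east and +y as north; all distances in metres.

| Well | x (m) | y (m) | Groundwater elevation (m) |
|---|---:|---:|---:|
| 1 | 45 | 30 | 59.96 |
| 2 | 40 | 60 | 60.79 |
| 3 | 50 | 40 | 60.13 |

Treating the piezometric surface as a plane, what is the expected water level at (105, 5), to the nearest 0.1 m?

58.4 m

Differences from 1: to 2 (Δx, Δy, Δh) = (-5, 30, +0.83); to 3 = (5, 10, +0.17).
Determinant of the coordinate differences = (-5)·10 − 5·30 = -200.
∂h/∂x = [(+0.83)·10 − (+0.17)·30] / -200 = -0.01600
∂h/∂y = [(-5)·(+0.17) − 5·(+0.83)] / -200 = +0.02500
h(105, 5) = 59.96 + (-0.01600)·(60) + (+0.02500)·(-25) = 59.96 -0.960 -0.625 = 58.375 m.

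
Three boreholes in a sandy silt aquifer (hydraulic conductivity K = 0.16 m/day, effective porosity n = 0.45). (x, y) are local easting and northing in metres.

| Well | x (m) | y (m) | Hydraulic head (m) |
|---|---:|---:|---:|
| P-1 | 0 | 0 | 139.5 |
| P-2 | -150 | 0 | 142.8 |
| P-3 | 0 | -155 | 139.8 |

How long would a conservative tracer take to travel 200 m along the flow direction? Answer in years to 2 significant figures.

∂h/∂x = (142.8 − 139.5) / (-150 − 0) = -0.02200
∂h/∂y = (139.8 − 139.5) / (-155 − 0) = -0.001935
|∇h| = √(-0.02200² + -0.001935²) = 0.02208
Seepage velocity v = K·i/n = 0.16 × 0.02208 / 0.45 = 0.007851 m/day.
t = 200 / 0.007851 = 2.547e+04 days = 69.7 years.

70 years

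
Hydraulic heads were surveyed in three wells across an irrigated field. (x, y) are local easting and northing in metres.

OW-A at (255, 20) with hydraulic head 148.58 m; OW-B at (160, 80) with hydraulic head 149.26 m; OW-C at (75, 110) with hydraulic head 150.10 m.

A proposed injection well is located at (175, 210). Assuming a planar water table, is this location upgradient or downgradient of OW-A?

downgradient

Three-point gradient (reference OW-A): Δ to OW-B = (-95, 60, +0.68), Δ to OW-C = (-180, 90, +1.52).
∂h/∂x = -0.01333, ∂h/∂y = -0.009778 (det = 2250).
Head at (175, 210) = 148.58 + (-0.01333)·(-80) + (-0.009778)·(190) = 147.79 m.
That is lower than the 148.58 m at OW-A, so the point is downgradient.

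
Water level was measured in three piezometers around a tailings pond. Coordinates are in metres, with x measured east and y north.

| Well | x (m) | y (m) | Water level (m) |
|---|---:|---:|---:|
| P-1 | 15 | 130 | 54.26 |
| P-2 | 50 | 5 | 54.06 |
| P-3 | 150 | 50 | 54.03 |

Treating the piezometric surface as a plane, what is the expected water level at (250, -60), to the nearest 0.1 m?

53.8 m

With h = a·x + b·y + c and P-1 as origin, the differences give:
  35·a + (-125)·b = -0.20
  135·a + (-80)·b = -0.23
Eliminate b (×(-80) and ×(-125), subtract): 14075·a = -12.750 → a = ∂h/∂x = -0.0009059
Back-substitute: b = ∂h/∂y = +0.001346.
h(250, -60) = 54.26 + (-0.0009059)·(235) + (+0.001346)·(-190) = 54.26 -0.213 -0.256 = 53.791 m.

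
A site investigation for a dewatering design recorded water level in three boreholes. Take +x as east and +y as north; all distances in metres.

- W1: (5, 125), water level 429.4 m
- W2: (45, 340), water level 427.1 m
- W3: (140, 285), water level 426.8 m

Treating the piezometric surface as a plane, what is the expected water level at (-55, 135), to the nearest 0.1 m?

With h = a·x + b·y + c and W1 as origin, the differences give:
  40·a + 215·b = -2.3
  135·a + 160·b = -2.6
Eliminate b (×160 and ×215, subtract): -22625·a = 191.00 → a = ∂h/∂x = -0.008442
Back-substitute: b = ∂h/∂y = -0.009127.
h(-55, 135) = 429.4 + (-0.008442)·(-60) + (-0.009127)·(10) = 429.4 +0.507 -0.091 = 429.815 m.

429.8 m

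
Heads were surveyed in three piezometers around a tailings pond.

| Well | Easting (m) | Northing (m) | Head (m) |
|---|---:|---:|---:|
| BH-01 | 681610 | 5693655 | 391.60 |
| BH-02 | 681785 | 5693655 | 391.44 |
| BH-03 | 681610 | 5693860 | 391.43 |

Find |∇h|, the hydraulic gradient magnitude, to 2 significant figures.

∂h/∂x = (391.44 − 391.60) / (681785 − 681610) = -0.0009143
∂h/∂y = (391.43 − 391.60) / (5693860 − 5693655) = -0.0008293
|∇h| = √(-0.0009143² + -0.0008293²) = 0.001234

0.0012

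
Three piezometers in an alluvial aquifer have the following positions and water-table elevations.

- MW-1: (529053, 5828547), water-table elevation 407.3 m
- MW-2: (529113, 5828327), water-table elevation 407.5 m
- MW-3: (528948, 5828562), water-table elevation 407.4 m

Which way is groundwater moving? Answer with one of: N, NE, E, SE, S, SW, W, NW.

Taking MW-1 as reference: MW-2−MW-1 = (60, -220, +0.2); MW-3−MW-1 = (-105, 15, +0.1).
Determinant of the coordinate differences = 60·15 − (-105)·(-220) = -22200.
∂h/∂x = [(+0.2)·15 − (+0.1)·(-220)] / -22200 = -0.001126
∂h/∂y = [60·(+0.1) − (-105)·(+0.2)] / -22200 = -0.001216
Flow = −∇h = (+0.001126 east, +0.001216 north), which points northeast.

NE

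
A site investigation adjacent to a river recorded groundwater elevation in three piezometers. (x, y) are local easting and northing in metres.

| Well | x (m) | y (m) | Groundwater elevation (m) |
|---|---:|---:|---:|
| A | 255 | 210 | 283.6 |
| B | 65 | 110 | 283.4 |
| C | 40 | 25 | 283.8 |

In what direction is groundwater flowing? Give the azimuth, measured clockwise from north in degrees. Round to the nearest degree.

325°

With h = a·x + b·y + c and A as origin, the differences give:
  (-190)·a + (-100)·b = -0.2
  (-215)·a + (-185)·b = +0.2
Eliminate b (×(-185) and ×(-100), subtract): 13650·a = 57.00 → a = ∂h/∂x = +0.004176
Back-substitute: b = ∂h/∂y = -0.005934.
Flow direction (−∇h) has components (-0.004176 E, +0.005934 N).
Azimuth = atan2(E, N) = atan2(-0.004176, +0.005934) = 324.9° ≈ 325°.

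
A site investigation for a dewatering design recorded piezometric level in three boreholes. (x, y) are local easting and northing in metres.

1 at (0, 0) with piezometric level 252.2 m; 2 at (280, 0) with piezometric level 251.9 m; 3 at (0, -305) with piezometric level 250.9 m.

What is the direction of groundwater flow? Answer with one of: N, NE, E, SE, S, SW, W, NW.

S

∂h/∂x = (251.9 − 252.2) / (280 − 0) = -0.001071
∂h/∂y = (250.9 − 252.2) / (-305 − 0) = +0.004262
Flow = −∇h = (+0.001071 east, -0.004262 north), which points south.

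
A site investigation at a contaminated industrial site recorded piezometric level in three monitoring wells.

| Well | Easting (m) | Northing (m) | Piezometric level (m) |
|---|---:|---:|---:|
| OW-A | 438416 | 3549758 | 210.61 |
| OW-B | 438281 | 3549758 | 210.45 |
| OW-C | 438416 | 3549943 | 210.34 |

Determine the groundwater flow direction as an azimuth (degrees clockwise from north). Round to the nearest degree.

321°

∂h/∂x = (210.45 − 210.61) / (438281 − 438416) = +0.001185
∂h/∂y = (210.34 − 210.61) / (3549943 − 3549758) = -0.001459
Flow direction (−∇h) has components (-0.001185 E, +0.001459 N).
Azimuth = atan2(E, N) = atan2(-0.001185, +0.001459) = 320.9° ≈ 321°.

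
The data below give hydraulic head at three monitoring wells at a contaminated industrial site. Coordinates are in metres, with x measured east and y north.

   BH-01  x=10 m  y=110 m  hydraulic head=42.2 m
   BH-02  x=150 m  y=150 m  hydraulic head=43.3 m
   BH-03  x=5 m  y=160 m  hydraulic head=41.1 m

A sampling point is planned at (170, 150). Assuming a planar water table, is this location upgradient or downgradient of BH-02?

upgradient

Three-point gradient (reference BH-01): Δ to BH-02 = (140, 40, +1.1), Δ to BH-03 = (-5, 50, -1.1).
∂h/∂x = +0.01375, ∂h/∂y = -0.02063 (det = 7200).
Head at (170, 150) = 42.2 + (+0.01375)·(160) + (-0.02063)·(40) = 43.57 m.
That is higher than the 43.3 m at BH-02, so the point is upgradient.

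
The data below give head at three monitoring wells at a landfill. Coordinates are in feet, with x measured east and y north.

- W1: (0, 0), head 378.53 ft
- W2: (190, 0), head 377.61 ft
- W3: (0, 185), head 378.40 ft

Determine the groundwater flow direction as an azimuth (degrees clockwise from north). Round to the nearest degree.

082°

∂h/∂x = (377.61 − 378.53) / (190 − 0) = -0.004842
∂h/∂y = (378.40 − 378.53) / (185 − 0) = -0.0007027
Flow direction (−∇h) has components (+0.004842 E, +0.0007027 N).
Azimuth = atan2(E, N) = atan2(+0.004842, +0.0007027) = 81.7° ≈ 082°.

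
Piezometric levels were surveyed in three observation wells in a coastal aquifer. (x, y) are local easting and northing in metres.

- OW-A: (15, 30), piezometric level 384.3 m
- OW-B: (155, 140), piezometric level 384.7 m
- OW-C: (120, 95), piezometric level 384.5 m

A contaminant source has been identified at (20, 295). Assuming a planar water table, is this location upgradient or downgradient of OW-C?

With h = a·x + b·y + c and OW-A as origin, the differences give:
  140·a + 110·b = +0.4
  105·a + 65·b = +0.2
Eliminate b (×65 and ×110, subtract): -2450·a = 4.00 → a = ∂h/∂x = -0.001633
Back-substitute: b = ∂h/∂y = +0.005714.
Head at (20, 295) = 384.3 + (-0.001633)·(5) + (+0.005714)·(265) = 385.81 m.
That is higher than the 384.5 m at OW-C, so the point is upgradient.

upgradient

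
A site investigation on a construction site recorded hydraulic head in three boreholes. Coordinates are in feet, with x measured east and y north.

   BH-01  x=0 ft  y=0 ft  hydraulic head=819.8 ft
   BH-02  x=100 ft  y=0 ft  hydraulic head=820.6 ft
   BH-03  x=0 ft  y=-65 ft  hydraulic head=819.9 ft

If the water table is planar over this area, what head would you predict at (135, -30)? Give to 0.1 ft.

∂h/∂x = (820.6 − 819.8) / (100 − 0) = +0.008000
∂h/∂y = (819.9 − 819.8) / (-65 − 0) = -0.001538
h(135, -30) = 819.8 + (+0.008000)·(135) + (-0.001538)·(-30) = 819.8 +1.080 +0.046 = 820.926 ft.

820.9 ft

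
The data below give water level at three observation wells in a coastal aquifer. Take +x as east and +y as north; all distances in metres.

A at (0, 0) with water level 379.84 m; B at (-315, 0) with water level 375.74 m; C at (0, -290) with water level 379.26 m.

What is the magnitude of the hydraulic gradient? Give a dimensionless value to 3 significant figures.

0.0132

∂h/∂x = (375.74 − 379.84) / (-315 − 0) = +0.01302
∂h/∂y = (379.26 − 379.84) / (-290 − 0) = +0.002000
|∇h| = √(0.01302² + 0.002000²) = 0.01317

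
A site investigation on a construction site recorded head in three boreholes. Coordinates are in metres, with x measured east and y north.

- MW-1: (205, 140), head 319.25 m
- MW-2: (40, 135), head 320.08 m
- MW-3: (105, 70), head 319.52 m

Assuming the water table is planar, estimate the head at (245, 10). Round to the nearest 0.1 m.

With h = a·x + b·y + c and MW-1 as origin, the differences give:
  (-165)·a + (-5)·b = +0.83
  (-100)·a + (-70)·b = +0.27
Eliminate b (×(-70) and ×(-5), subtract): 11050·a = -56.750 → a = ∂h/∂x = -0.005136
Back-substitute: b = ∂h/∂y = +0.003480.
h(245, 10) = 319.25 + (-0.005136)·(40) + (+0.003480)·(-130) = 319.25 -0.205 -0.452 = 318.592 m.

318.6 m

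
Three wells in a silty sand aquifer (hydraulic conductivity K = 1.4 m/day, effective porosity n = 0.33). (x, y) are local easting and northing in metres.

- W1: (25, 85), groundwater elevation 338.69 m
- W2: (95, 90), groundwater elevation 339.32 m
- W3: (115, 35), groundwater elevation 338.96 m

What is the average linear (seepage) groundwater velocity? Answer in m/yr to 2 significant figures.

Differences from W1: to W2 (Δx, Δy, Δh) = (70, 5, +0.63); to W3 = (90, -50, +0.27).
Determinant of the coordinate differences = 70·(-50) − 90·5 = -3950.
∂h/∂x = [(+0.63)·(-50) − (+0.27)·5] / -3950 = +0.008316
∂h/∂y = [70·(+0.27) − 90·(+0.63)] / -3950 = +0.009570
|∇h| = √(0.008316² + 0.009570²) = 0.01268
Seepage velocity v = K·i/n = 1.4 × 0.01268 / 0.33 = 0.05379 m/day = 19.65 m/yr.

20 m/yr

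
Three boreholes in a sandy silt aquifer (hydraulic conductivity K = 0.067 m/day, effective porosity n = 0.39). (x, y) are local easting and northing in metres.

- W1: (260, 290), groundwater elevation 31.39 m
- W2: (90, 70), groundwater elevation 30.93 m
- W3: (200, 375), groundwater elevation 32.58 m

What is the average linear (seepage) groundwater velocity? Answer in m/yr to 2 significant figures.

0.73 m/yr

Taking W1 as reference: W2−W1 = (-170, -220, -0.46); W3−W1 = (-60, 85, +1.19).
Determinant of the coordinate differences = (-170)·85 − (-60)·(-220) = -27650.
∂h/∂x = [(-0.46)·85 − (+1.19)·(-220)] / -27650 = -0.008054
∂h/∂y = [(-170)·(+1.19) − (-60)·(-0.46)] / -27650 = +0.008315
|∇h| = √(-0.008054² + 0.008315²) = 0.01158
Seepage velocity v = K·i/n = 0.067 × 0.01158 / 0.39 = 0.001989 m/day = 0.7265 m/yr.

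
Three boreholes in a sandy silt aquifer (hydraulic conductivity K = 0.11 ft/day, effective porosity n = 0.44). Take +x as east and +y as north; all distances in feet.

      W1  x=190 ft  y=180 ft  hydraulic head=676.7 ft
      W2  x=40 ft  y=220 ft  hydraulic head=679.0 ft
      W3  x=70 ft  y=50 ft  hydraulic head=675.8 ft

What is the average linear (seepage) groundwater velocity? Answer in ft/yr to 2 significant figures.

1.8 ft/yr

With h = a·x + b·y + c and W1 as origin, the differences give:
  (-150)·a + 40·b = +2.3
  (-120)·a + (-130)·b = -0.9
Eliminate b (×(-130) and ×40, subtract): 24300·a = -263.00 → a = ∂h/∂x = -0.01082
Back-substitute: b = ∂h/∂y = +0.01691.
|∇h| = √(-0.01082² + 0.01691²) = 0.02008
Seepage velocity v = K·i/n = 0.11 × 0.02008 / 0.44 = 0.00502 ft/day = 1.834 ft/yr.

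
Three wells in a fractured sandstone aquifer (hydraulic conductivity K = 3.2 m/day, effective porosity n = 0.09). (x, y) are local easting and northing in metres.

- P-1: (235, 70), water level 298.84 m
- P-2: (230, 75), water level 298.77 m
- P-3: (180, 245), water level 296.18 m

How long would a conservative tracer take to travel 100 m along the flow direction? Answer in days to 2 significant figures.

Differences from P-1: to P-2 (Δx, Δy, Δh) = (-5, 5, -0.07); to P-3 = (-55, 175, -2.66).
Determinant of the coordinate differences = (-5)·175 − (-55)·5 = -600.
∂h/∂x = [(-0.07)·175 − (-2.66)·5] / -600 = -0.001750
∂h/∂y = [(-5)·(-2.66) − (-55)·(-0.07)] / -600 = -0.01575
|∇h| = √(-0.001750² + -0.01575²) = 0.01585
Seepage velocity v = K·i/n = 3.2 × 0.01585 / 0.09 = 0.5636 m/day.
t = 100 / 0.5636 = 177.4 days.

180 days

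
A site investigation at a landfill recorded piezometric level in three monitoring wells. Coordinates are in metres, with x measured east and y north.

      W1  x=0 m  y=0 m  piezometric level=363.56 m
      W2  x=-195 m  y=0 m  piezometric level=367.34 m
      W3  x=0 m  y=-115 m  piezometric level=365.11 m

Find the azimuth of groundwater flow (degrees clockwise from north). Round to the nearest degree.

∂h/∂x = (367.34 − 363.56) / (-195 − 0) = -0.01938
∂h/∂y = (365.11 − 363.56) / (-115 − 0) = -0.01348
Flow direction (−∇h) has components (+0.01938 E, +0.01348 N).
Azimuth = atan2(E, N) = atan2(+0.01938, +0.01348) = 55.2° ≈ 055°.

055°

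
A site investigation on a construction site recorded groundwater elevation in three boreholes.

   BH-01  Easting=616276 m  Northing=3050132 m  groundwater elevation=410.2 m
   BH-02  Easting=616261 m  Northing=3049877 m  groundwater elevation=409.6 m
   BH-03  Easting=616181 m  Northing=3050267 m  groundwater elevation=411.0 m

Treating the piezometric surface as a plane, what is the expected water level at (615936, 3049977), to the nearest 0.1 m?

411.4 m

With h = a·x + b·y + c and BH-01 as origin, the differences give:
  (-15)·a + (-255)·b = -0.6
  (-95)·a + 135·b = +0.8
Eliminate b (×135 and ×(-255), subtract): -26250·a = 123.00 → a = ∂h/∂x = -0.004686
Back-substitute: b = ∂h/∂y = +0.002629.
h(615936, 3049977) = 410.2 + (-0.004686)·(-340) + (+0.002629)·(-155) = 410.2 +1.593 -0.407 = 411.386 m.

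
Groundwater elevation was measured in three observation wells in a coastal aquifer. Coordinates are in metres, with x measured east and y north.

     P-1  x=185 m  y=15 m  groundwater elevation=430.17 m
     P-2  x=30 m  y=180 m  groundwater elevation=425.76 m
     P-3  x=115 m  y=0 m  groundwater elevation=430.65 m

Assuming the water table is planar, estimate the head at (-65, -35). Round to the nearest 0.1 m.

431.8 m

With h = a·x + b·y + c and P-1 as origin, the differences give:
  (-155)·a + 165·b = -4.41
  (-70)·a + (-15)·b = +0.48
Eliminate b (×(-15) and ×165, subtract): 13875·a = -13.050 → a = ∂h/∂x = -0.0009405
Back-substitute: b = ∂h/∂y = -0.02761.
h(-65, -35) = 430.17 + (-0.0009405)·(-250) + (-0.02761)·(-50) = 430.17 +0.235 +1.381 = 431.786 m.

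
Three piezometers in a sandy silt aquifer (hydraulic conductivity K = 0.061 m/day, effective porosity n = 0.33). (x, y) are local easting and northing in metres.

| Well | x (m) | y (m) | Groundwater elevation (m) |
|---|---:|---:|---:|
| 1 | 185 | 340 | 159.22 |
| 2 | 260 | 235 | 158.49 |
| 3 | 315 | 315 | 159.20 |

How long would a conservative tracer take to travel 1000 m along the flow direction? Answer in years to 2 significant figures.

Differences from 1: to 2 (Δx, Δy, Δh) = (75, -105, -0.73); to 3 = (130, -25, -0.02).
Solve a·Δx + b·Δy = Δh: det = 75·(-25) − 130·(-105) = 11775.
∂h/∂x = [(-0.73)·(-25) − (-0.02)·(-105)] / 11775 = +0.001372
∂h/∂y = [75·(-0.02) − 130·(-0.73)] / 11775 = +0.007932
|∇h| = √(0.001372² + 0.007932²) = 0.00805
Seepage velocity v = K·i/n = 0.061 × 0.00805 / 0.33 = 0.001488 m/day.
t = 1000 / 0.001488 = 6.72e+05 days = 1.84e+03 years.

1800 years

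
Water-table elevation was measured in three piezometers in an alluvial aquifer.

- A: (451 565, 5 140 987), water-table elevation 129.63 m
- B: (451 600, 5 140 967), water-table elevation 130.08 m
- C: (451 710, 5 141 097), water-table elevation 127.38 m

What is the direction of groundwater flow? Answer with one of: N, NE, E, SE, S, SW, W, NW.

N

With h = a·x + b·y + c and A as origin, the differences give:
  35·a + (-20)·b = +0.45
  145·a + 110·b = -2.25
Eliminate b (×110 and ×(-20), subtract): 6750·a = 4.500 → a = ∂h/∂x = +0.0006667
Back-substitute: b = ∂h/∂y = -0.02133.
Flow = −∇h = (-0.0006667 east, +0.02133 north), which points north.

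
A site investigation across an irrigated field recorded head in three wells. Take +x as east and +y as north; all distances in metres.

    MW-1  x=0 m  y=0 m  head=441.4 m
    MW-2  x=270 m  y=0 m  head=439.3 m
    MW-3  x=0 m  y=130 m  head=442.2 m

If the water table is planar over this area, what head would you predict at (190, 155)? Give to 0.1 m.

440.9 m

∂h/∂x = (439.3 − 441.4) / (270 − 0) = -0.007778
∂h/∂y = (442.2 − 441.4) / (130 − 0) = +0.006154
h(190, 155) = 441.4 + (-0.007778)·(190) + (+0.006154)·(155) = 441.4 -1.478 +0.954 = 440.876 m.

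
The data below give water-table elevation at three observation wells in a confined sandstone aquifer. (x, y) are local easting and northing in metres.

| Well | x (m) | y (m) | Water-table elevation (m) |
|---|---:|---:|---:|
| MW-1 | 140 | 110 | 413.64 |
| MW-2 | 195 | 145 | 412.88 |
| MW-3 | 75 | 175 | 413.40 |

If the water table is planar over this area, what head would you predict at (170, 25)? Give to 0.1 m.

414.3 m

Three-point gradient (reference MW-1): Δ to MW-2 = (55, 35, -0.76), Δ to MW-3 = (-65, 65, -0.24).
∂h/∂x = -0.007009, ∂h/∂y = -0.01070 (det = 5850).
h(170, 25) = 413.64 + (-0.007009)·(30) + (-0.01070)·(-85) = 413.64 -0.210 +0.910 = 414.339 m.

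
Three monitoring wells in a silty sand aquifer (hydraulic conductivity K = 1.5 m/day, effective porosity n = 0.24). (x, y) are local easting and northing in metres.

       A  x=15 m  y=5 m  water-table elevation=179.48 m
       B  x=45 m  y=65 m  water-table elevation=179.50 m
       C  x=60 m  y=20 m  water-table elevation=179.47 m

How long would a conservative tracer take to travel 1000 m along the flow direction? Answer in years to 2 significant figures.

660 years

With h = a·x + b·y + c and A as origin, the differences give:
  30·a + 60·b = +0.02
  45·a + 15·b = -0.01
Eliminate b (×15 and ×60, subtract): -2250·a = 0.900 → a = ∂h/∂x = -0.0004000
Back-substitute: b = ∂h/∂y = +0.0005333.
|∇h| = √(-0.0004000² + 0.0005333²) = 0.0006666
Seepage velocity v = K·i/n = 1.5 × 0.0006666 / 0.24 = 0.004166 m/day.
t = 1000 / 0.004166 = 2.4e+05 days = 657 years.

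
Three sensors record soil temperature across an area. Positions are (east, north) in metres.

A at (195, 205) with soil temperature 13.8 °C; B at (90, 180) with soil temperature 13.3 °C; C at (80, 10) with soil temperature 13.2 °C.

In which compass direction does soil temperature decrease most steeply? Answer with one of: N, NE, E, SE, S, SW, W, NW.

With T = a·x + b·y + c and A as origin, the differences give:
  (-105)·a + (-25)·b = -0.5
  (-115)·a + (-195)·b = -0.6
Eliminate b (×(-195) and ×(-25), subtract): 17600·a = 82.50 → a = ∂T/∂x = +0.004687
Back-substitute: b = ∂T/∂y = +0.0003125.
Steepest decrease is along −∇f = (-0.004687 E, -0.0003125 N) → west.

W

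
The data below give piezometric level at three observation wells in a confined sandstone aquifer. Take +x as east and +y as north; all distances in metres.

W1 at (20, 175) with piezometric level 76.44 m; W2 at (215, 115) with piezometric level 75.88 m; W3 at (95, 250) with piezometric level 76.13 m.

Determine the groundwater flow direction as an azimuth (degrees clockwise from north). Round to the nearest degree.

073°

Taking W1 as reference: W2−W1 = (195, -60, -0.56); W3−W1 = (75, 75, -0.31).
Determinant of the coordinate differences = 195·75 − 75·(-60) = 19125.
∂h/∂x = [(-0.56)·75 − (-0.31)·(-60)] / 19125 = -0.003169
∂h/∂y = [195·(-0.31) − 75·(-0.56)] / 19125 = -0.0009647
Flow direction (−∇h) has components (+0.003169 E, +0.0009647 N).
Azimuth = atan2(E, N) = atan2(+0.003169, +0.0009647) = 73.1° ≈ 073°.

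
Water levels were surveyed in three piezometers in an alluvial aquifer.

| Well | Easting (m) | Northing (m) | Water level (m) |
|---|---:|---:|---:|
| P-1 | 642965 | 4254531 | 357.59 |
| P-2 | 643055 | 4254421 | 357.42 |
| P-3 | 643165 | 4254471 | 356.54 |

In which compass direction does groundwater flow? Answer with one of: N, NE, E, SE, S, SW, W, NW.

Taking P-1 as reference: P-2−P-1 = (90, -110, -0.17); P-3−P-1 = (200, -60, -1.05).
Determinant of the coordinate differences = 90·(-60) − 200·(-110) = 16600.
∂h/∂x = [(-0.17)·(-60) − (-1.05)·(-110)] / 16600 = -0.006343
∂h/∂y = [90·(-1.05) − 200·(-0.17)] / 16600 = -0.003645
Flow = −∇h = (+0.006343 east, +0.003645 north), which points northeast.

NE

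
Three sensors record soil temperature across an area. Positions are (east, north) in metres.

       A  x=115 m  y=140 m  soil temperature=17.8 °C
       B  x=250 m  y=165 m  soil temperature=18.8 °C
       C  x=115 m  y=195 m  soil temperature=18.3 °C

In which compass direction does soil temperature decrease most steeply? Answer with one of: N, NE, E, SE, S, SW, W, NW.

SW

Three-point gradient (reference A): Δ to B = (135, 25, +1.0), Δ to C = (0, 55, +0.5).
∂T/∂x = +0.005724, ∂T/∂y = +0.009091 (det = 7425).
Steepest decrease is along −∇f = (-0.005724 E, -0.009091 N) → southwest.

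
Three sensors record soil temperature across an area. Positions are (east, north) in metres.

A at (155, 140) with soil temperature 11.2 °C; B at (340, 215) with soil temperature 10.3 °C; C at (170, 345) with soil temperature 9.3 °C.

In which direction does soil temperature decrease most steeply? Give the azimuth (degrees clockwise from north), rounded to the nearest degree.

007°

Three-point gradient (reference A): Δ to B = (185, 75, -0.9), Δ to C = (15, 205, -1.9).
∂T/∂x = -0.001141, ∂T/∂y = -0.009185 (det = 36800).
Steepest decrease is along −∇f: components (+0.001141 E, +0.009185 N).
Azimuth = atan2(+0.001141, +0.009185) = 7.1° ≈ 007°.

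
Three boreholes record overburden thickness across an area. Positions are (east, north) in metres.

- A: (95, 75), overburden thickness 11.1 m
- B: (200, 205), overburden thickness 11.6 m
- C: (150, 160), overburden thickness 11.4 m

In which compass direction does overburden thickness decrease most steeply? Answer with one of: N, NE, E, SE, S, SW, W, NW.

SW

With d = a·x + b·y + c and A as origin, the differences give:
  105·a + 130·b = +0.5
  55·a + 85·b = +0.3
Eliminate b (×85 and ×130, subtract): 1775·a = 3.50 → a = ∂d/∂x = +0.001972
Back-substitute: b = ∂d/∂y = +0.002254.
Steepest decrease is along −∇f = (-0.001972 E, -0.002254 N) → southwest.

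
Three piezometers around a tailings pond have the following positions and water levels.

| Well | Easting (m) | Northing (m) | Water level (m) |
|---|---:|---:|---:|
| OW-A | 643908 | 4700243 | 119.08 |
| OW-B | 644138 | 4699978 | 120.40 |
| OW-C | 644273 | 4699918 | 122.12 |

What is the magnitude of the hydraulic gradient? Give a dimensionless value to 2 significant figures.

Three-point gradient (reference OW-A): Δ to OW-B = (230, -265, +1.32), Δ to OW-C = (365, -325, +3.04).
∂h/∂x = +0.01714, ∂h/∂y = +0.009893 (det = 21975).
|∇h| = √(0.01714² + 0.009893²) = 0.01979

0.020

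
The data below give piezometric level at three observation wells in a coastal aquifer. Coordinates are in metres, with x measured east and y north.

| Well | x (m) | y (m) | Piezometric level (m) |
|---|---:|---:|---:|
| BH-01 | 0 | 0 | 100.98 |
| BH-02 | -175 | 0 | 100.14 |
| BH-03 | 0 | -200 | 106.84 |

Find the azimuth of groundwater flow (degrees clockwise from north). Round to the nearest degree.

351°

∂h/∂x = (100.14 − 100.98) / (-175 − 0) = +0.004800
∂h/∂y = (106.84 − 100.98) / (-200 − 0) = -0.02930
Flow direction (−∇h) has components (-0.004800 E, +0.02930 N).
Azimuth = atan2(E, N) = atan2(-0.004800, +0.02930) = 350.7° ≈ 351°.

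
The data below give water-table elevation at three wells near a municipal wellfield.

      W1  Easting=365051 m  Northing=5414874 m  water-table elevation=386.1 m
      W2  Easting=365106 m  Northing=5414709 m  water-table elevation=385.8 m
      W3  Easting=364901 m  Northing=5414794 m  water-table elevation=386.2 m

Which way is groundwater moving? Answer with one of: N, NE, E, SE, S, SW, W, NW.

Taking W1 as reference: W2−W1 = (55, -165, -0.3); W3−W1 = (-150, -80, +0.1).
Determinant of the coordinate differences = 55·(-80) − (-150)·(-165) = -29150.
∂h/∂x = [(-0.3)·(-80) − (+0.1)·(-165)] / -29150 = -0.001389
∂h/∂y = [55·(+0.1) − (-150)·(-0.3)] / -29150 = +0.001355
Flow = −∇h = (+0.001389 east, -0.001355 north), which points southeast.

SE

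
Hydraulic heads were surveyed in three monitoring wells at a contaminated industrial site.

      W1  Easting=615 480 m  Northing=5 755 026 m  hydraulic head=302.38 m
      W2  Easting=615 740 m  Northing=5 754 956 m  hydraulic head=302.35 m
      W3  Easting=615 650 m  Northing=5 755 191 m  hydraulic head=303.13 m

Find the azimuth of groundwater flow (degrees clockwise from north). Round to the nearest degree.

With h = a·x + b·y + c and W1 as origin, the differences give:
  260·a + (-70)·b = -0.03
  170·a + 165·b = +0.75
Eliminate b (×165 and ×(-70), subtract): 54800·a = 47.550 → a = ∂h/∂x = +0.0008677
Back-substitute: b = ∂h/∂y = +0.003651.
Flow direction (−∇h) has components (-0.0008677 E, -0.003651 N).
Azimuth = atan2(E, N) = atan2(-0.0008677, -0.003651) = 193.4° ≈ 193°.

193°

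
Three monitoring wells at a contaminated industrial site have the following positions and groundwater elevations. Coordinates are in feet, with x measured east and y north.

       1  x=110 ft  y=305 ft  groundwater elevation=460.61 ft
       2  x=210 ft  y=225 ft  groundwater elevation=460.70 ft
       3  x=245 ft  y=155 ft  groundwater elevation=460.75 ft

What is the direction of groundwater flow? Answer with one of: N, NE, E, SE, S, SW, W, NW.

Three-point gradient (reference 1): Δ to 2 = (100, -80, +0.09), Δ to 3 = (135, -150, +0.14).
∂h/∂x = +0.0005476, ∂h/∂y = -0.0004405 (det = -4200).
Flow = −∇h = (-0.0005476 east, +0.0004405 north), which points northwest.

NW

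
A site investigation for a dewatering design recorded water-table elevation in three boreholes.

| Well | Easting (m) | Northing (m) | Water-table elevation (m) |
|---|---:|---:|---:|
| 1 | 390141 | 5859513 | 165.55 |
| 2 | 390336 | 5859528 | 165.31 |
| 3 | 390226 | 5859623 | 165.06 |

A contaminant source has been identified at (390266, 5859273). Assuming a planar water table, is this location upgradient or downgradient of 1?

Taking 1 as reference: 2−1 = (195, 15, -0.24); 3−1 = (85, 110, -0.49).
Determinant of the coordinate differences = 195·110 − 85·15 = 20175.
∂h/∂x = [(-0.24)·110 − (-0.49)·15] / 20175 = -0.0009442
∂h/∂y = [195·(-0.49) − 85·(-0.24)] / 20175 = -0.003725
Head at (390266, 5859273) = 165.55 + (-0.0009442)·(125) + (-0.003725)·(-240) = 166.33 m.
That is higher than the 165.55 m at 1, so the point is upgradient.

upgradient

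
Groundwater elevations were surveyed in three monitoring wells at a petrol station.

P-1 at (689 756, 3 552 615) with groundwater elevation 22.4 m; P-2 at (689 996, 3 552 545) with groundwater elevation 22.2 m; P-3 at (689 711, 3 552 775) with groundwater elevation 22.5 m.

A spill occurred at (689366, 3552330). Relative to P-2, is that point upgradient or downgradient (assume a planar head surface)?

upgradient

With h = a·x + b·y + c and P-1 as origin, the differences give:
  240·a + (-70)·b = -0.2
  (-45)·a + 160·b = +0.1
Eliminate b (×160 and ×(-70), subtract): 35250·a = -25.00 → a = ∂h/∂x = -0.0007092
Back-substitute: b = ∂h/∂y = +0.0004255.
Head at (689366, 3552330) = 22.4 + (-0.0007092)·(-390) + (+0.0004255)·(-285) = 22.56 m.
That is higher than the 22.2 m at P-2, so the point is upgradient.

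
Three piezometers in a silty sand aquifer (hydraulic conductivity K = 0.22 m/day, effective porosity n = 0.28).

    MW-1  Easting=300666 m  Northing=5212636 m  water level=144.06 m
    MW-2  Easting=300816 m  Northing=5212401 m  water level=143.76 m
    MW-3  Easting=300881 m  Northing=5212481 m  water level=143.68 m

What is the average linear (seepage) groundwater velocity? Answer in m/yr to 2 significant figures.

With h = a·x + b·y + c and MW-1 as origin, the differences give:
  150·a + (-235)·b = -0.30
  215·a + (-155)·b = -0.38
Eliminate b (×(-155) and ×(-235), subtract): 27275·a = -42.800 → a = ∂h/∂x = -0.001569
Back-substitute: b = ∂h/∂y = +0.0002750.
|∇h| = √(-0.001569² + 0.0002750²) = 0.001593
Seepage velocity v = K·i/n = 0.22 × 0.001593 / 0.28 = 0.001252 m/day = 0.4573 m/yr.

0.46 m/yr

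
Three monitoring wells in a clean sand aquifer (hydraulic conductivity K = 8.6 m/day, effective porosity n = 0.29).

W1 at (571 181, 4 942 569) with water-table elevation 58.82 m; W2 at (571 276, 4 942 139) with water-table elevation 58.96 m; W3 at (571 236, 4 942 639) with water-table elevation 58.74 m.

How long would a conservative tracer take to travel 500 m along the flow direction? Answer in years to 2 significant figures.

48 years

With h = a·x + b·y + c and W1 as origin, the differences give:
  95·a + (-430)·b = +0.14
  55·a + 70·b = -0.08
Eliminate b (×70 and ×(-430), subtract): 30300·a = -24.600 → a = ∂h/∂x = -0.0008119
Back-substitute: b = ∂h/∂y = -0.0005050.
|∇h| = √(-0.0008119² + -0.0005050²) = 0.0009561
Seepage velocity v = K·i/n = 8.6 × 0.0009561 / 0.29 = 0.02835 m/day.
t = 500 / 0.02835 = 1.764e+04 days = 48.3 years.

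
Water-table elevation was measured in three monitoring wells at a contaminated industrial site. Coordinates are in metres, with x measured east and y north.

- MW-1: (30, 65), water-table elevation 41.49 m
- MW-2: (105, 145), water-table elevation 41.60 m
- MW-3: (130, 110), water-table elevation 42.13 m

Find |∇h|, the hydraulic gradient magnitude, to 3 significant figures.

0.0128

Differences from MW-1: to MW-2 (Δx, Δy, Δh) = (75, 80, +0.11); to MW-3 = (100, 45, +0.64).
Determinant of the coordinate differences = 75·45 − 100·80 = -4625.
∂h/∂x = [(+0.11)·45 − (+0.64)·80] / -4625 = +0.01000
∂h/∂y = [75·(+0.64) − 100·(+0.11)] / -4625 = -0.008000
|∇h| = √(0.01000² + -0.008000²) = 0.01281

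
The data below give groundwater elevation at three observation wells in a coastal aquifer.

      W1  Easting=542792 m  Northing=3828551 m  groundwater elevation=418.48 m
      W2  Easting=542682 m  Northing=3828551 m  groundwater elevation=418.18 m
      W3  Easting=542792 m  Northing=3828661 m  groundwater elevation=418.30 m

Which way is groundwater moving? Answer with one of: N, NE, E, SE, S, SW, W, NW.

NW

∂h/∂x = (418.18 − 418.48) / (542682 − 542792) = +0.002727
∂h/∂y = (418.30 − 418.48) / (3828661 − 3828551) = -0.001636
Flow = −∇h = (-0.002727 east, +0.001636 north), which points northwest.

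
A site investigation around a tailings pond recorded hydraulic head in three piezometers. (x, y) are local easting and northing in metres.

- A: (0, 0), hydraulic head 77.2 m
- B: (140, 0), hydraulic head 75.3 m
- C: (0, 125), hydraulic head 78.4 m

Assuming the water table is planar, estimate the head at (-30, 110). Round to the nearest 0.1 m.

78.7 m

∂h/∂x = (75.3 − 77.2) / (140 − 0) = -0.01357
∂h/∂y = (78.4 − 77.2) / (125 − 0) = +0.009600
h(-30, 110) = 77.2 + (-0.01357)·(-30) + (+0.009600)·(110) = 77.2 +0.407 +1.056 = 78.663 m.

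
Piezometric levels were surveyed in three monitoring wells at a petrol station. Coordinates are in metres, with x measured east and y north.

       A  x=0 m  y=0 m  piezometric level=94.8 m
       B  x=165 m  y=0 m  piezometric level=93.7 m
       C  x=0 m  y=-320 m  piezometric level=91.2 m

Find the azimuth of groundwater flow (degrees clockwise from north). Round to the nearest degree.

∂h/∂x = (93.7 − 94.8) / (165 − 0) = -0.006667
∂h/∂y = (91.2 − 94.8) / (-320 − 0) = +0.01125
Flow direction (−∇h) has components (+0.006667 E, -0.01125 N).
Azimuth = atan2(E, N) = atan2(+0.006667, -0.01125) = 149.3° ≈ 149°.

149°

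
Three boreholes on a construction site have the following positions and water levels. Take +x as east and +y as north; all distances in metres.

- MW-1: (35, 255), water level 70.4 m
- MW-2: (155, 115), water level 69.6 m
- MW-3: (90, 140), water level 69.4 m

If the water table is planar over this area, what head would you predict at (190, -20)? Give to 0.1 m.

With h = a·x + b·y + c and MW-1 as origin, the differences give:
  120·a + (-140)·b = -0.8
  55·a + (-115)·b = -1.0
Eliminate b (×(-115) and ×(-140), subtract): -6100·a = -48.00 → a = ∂h/∂x = +0.007869
Back-substitute: b = ∂h/∂y = +0.01246.
h(190, -20) = 70.4 + (+0.007869)·(155) + (+0.01246)·(-275) = 70.4 +1.220 -3.426 = 68.193 m.

68.2 m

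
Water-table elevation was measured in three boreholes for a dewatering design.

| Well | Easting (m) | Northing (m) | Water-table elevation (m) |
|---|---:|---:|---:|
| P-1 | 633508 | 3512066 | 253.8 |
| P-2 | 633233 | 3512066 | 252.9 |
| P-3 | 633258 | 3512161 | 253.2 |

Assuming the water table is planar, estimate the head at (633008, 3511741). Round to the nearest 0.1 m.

With h = a·x + b·y + c and P-1 as origin, the differences give:
  (-275)·a + 0·b = -0.9
  (-250)·a + 95·b = -0.6
Eliminate b (×95 and ×0, subtract): -26125·a = -85.50 → a = ∂h/∂x = +0.003273
Back-substitute: b = ∂h/∂y = +0.002297.
h(633008, 3511741) = 253.8 + (+0.003273)·(-500) + (+0.002297)·(-325) = 253.8 -1.636 -0.746 = 251.417 m.

251.4 m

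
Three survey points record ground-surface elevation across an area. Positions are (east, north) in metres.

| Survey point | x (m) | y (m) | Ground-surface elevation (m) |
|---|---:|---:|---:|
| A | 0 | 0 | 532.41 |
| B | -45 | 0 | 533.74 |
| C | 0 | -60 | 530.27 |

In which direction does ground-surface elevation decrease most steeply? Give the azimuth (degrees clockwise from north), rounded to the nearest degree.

∂z/∂x = (533.74 − 532.41) / (-45 − 0) = -0.02956
∂z/∂y = (530.27 − 532.41) / (-60 − 0) = +0.03567
Steepest decrease is along −∇f: components (+0.02956 E, -0.03567 N).
Azimuth = atan2(+0.02956, -0.03567) = 140.4° ≈ 140°.

140°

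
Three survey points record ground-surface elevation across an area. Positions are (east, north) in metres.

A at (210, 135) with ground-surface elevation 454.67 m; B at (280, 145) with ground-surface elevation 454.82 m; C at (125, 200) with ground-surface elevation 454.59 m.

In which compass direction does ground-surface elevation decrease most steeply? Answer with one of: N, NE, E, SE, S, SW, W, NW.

With z = a·x + b·y + c and A as origin, the differences give:
  70·a + 10·b = +0.15
  (-85)·a + 65·b = -0.08
Eliminate b (×65 and ×10, subtract): 5400·a = 10.550 → a = ∂z/∂x = +0.001954
Back-substitute: b = ∂z/∂y = +0.001324.
Steepest decrease is along −∇f = (-0.001954 E, -0.001324 N) → southwest.

SW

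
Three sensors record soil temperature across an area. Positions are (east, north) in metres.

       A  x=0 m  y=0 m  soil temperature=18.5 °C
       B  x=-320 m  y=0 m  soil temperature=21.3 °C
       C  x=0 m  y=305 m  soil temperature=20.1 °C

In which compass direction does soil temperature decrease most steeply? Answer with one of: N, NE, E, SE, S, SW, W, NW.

∂T/∂x = (21.3 − 18.5) / (-320 − 0) = -0.008750
∂T/∂y = (20.1 − 18.5) / (305 − 0) = +0.005246
Steepest decrease is along −∇f = (+0.008750 E, -0.005246 N) → southeast.

SE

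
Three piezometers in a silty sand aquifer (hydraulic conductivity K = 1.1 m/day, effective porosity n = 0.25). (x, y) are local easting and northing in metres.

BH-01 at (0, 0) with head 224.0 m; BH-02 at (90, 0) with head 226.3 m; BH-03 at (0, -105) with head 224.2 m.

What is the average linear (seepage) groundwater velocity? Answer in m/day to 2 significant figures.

∂h/∂x = (226.3 − 224.0) / (90 − 0) = +0.02556
∂h/∂y = (224.2 − 224.0) / (-105 − 0) = -0.001905
|∇h| = √(0.02556² + -0.001905²) = 0.02563
Seepage velocity v = K·i/n = 1.1 × 0.02563 / 0.25 = 0.1128 m/day.

0.11 m/day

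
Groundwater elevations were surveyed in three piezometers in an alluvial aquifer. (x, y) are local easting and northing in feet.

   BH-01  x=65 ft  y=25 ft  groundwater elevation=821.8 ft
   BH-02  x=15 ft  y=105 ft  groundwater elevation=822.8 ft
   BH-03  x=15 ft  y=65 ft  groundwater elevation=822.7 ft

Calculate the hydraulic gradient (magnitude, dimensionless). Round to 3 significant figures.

Three-point gradient (reference BH-01): Δ to BH-02 = (-50, 80, +1.0), Δ to BH-03 = (-50, 40, +0.9).
∂h/∂x = -0.01600, ∂h/∂y = +0.002500 (det = 2000).
|∇h| = √(-0.01600² + 0.002500²) = 0.01619

0.0162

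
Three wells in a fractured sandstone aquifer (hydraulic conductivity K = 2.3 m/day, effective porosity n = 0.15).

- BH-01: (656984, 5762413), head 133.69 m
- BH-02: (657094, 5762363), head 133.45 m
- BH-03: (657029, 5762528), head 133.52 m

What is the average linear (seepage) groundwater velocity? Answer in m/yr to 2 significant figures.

14 m/yr

Taking BH-01 as reference: BH-02−BH-01 = (110, -50, -0.24); BH-03−BH-01 = (45, 115, -0.17).
Solve a·Δx + b·Δy = Δh: det = 110·115 − 45·(-50) = 14900.
∂h/∂x = [(-0.24)·115 − (-0.17)·(-50)] / 14900 = -0.002423
∂h/∂y = [110·(-0.17) − 45·(-0.24)] / 14900 = -0.0005302
|∇h| = √(-0.002423² + -0.0005302²) = 0.00248
Seepage velocity v = K·i/n = 2.3 × 0.00248 / 0.15 = 0.03803 m/day = 13.89 m/yr.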